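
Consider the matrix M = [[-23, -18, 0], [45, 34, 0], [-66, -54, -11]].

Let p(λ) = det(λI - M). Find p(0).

308

p(0) = det(0·I − M) = det(−M) = (−1)^3·det(M).
det(M) = -308, so p(0) = 308.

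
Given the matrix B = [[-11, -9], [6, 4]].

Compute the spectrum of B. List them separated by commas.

det(B - lambda·I) = (-11 - lambda)(4 - lambda) - (-9)·(6) = lambda^2 + 7·lambda + 10.
This factors as (lambda + 5)·(lambda + 2) = 0.
Eigenvalues: -5, -2.

-5, -2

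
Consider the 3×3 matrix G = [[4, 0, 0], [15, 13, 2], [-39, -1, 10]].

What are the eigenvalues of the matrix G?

4, 11, 12

The characteristic polynomial is p(λ) = det(λI - G).
Expanding the 3×3 determinant: p(λ) = λ^3 - 27λ^2 + 224λ - 528.
Since p(11) = 0, λ = 11 is a root.
Dividing by (λ - 11) leaves λ^2 - 16λ + 48.
The quadratic factors as (λ - 4)·(λ - 12).
Eigenvalues: 4, 11, 12.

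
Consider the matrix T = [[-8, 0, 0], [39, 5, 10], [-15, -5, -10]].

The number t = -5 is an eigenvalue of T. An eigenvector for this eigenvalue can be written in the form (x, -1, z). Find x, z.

We need (T + 5I)v = 0.
T + 5I = [[-3, 0, 0], [39, 10, 10], [-15, -5, -5]].
Row 1: (-3)·x + (0)·-1 + (0)·z = 0
Row 2: (39)·x + (10)·-1 + (10)·z = 0
Row 3: (-15)·x + (-5)·-1 + (-5)·z = 0
Solving gives x = 0, z = 1.
Check: T·(0, -1, 1) = (0, 5, -5) = -5·(0, -1, 1).

0, 1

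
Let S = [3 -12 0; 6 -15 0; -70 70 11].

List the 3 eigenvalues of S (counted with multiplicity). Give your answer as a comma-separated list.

-9, -3, 11

The characteristic polynomial is p(t) = det(tI - S).
Expanding along the first row, p(t) = t^3 + t^2 - 105t - 297.
Since p(-3) = 0, t = -3 is a root.
Factor out (t + 3): p(t) = (t + 3)·(t^2 - 2t - 99).
The quadratic factors as (t + 9)·(t - 11).
Eigenvalues: -9, -3, 11.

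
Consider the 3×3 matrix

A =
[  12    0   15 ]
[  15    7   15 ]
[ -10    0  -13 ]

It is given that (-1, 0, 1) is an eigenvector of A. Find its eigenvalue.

Compute Av: A·(-1, 0, 1) = (3, 0, -3).
Since Av = λv, compare component 1: 3 = λ·-1, so λ = -3.

-3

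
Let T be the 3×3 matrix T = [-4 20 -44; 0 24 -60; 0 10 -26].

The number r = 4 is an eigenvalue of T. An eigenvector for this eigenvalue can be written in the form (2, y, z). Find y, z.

We need (T - 4I)v = 0.
T - 4I = [[-8, 20, -44], [0, 20, -60], [0, 10, -30]].
Row 1: (-8)·2 + (20)·y + (-44)·z = 0
Row 2: (0)·2 + (20)·y + (-60)·z = 0
Row 3: (0)·2 + (10)·y + (-30)·z = 0
Solving gives y = 3, z = 1.
Check: T·(2, 3, 1) = (8, 12, 4) = 4·(2, 3, 1).

3, 1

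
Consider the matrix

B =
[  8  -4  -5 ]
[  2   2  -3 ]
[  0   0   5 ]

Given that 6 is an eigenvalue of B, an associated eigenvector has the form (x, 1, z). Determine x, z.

We need (B - 6I)v = 0.
B - 6I = [[2, -4, -5], [2, -4, -3], [0, 0, -1]].
Row 1: (2)·x + (-4)·1 + (-5)·z = 0
Row 2: (2)·x + (-4)·1 + (-3)·z = 0
Row 3: (0)·x + (0)·1 + (-1)·z = 0
Solving gives x = 2, z = 0.
Check: B·(2, 1, 0) = (12, 6, 0) = 6·(2, 1, 0).

2, 0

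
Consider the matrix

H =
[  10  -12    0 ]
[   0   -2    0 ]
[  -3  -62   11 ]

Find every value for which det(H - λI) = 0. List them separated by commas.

Compute the characteristic polynomial p(λ) = det(λI - H).
Cofactor expansion gives p(λ) = λ^3 - 19λ^2 + 68λ + 220.
Try λ = -2: p(-2) = 0, so -2 is a root.
Factor out (λ + 2): p(λ) = (λ + 2)·(λ^2 - 21λ + 110).
The quadratic factors as (λ - 10)·(λ - 11).
Eigenvalues: -2, 10, 11.

-2, 10, 11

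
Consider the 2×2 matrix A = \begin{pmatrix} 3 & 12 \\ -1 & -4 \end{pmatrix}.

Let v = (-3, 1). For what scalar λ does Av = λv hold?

Compute Av: A·(-3, 1) = (3, -1).
Since Av = λv, compare component 1: 3 = λ·-3, so λ = -1.

-1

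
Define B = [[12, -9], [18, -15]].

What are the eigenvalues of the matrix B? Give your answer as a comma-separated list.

det(B - lambda·I) = (12 - lambda)(-15 - lambda) - (-9)·(18) = lambda^2 + 3·lambda - 18.
This factors as (lambda + 6)·(lambda - 3) = 0.
Eigenvalues: -6, 3.

-6, 3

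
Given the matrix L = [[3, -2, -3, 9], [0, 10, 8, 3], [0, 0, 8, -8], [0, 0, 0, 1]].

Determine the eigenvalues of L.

1, 3, 8, 10

L is upper triangular, so its eigenvalues are the diagonal entries.
Diagonal: 3, 10, 8, 1.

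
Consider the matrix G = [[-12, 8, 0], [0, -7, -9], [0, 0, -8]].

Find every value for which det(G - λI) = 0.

G is upper triangular, so its eigenvalues are the diagonal entries.
Diagonal: -12, -7, -8.

-12, -8, -7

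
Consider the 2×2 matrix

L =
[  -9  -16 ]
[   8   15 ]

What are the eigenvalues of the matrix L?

-1, 7

det(L - lambda·I) = (-9 - lambda)(15 - lambda) - (-16)·(8) = lambda^2 - 6·lambda - 7.
This factors as (lambda + 1)·(lambda - 7) = 0.
Eigenvalues: -1, 7.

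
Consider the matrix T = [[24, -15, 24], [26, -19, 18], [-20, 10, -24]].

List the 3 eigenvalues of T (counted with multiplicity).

Set up det(tI - T) = 0.
Expanding the 3×3 determinant: p(t) = t^3 + 19t^2 + 114t + 216.
Rational-root test: t = -4 gives p(-4) = 0.
Dividing by (t + 4) leaves t^2 + 15t + 54.
The quadratic factors as (t + 9)·(t + 6).
Eigenvalues: -9, -6, -4.

-9, -6, -4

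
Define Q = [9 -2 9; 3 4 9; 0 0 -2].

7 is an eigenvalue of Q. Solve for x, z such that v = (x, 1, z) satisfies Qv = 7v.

1, 0

We need (Q - 7I)v = 0.
Q - 7I = [[2, -2, 9], [3, -3, 9], [0, 0, -9]].
Row 1: (2)·x + (-2)·1 + (9)·z = 0
Row 2: (3)·x + (-3)·1 + (9)·z = 0
Row 3: (0)·x + (0)·1 + (-9)·z = 0
Solving gives x = 1, z = 0.
Check: Q·(1, 1, 0) = (7, 7, 0) = 7·(1, 1, 0).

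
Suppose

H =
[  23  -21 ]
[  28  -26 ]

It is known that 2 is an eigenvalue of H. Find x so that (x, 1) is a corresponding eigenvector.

We need (H - 2I)v = 0.
H - 2I = [[21, -21], [28, -28]].
Row 1: (21)·x + (-21)·1 = 0
Row 2: (28)·x + (-28)·1 = 0
Solving gives x = 1.
Check: H·(1, 1) = (2, 2) = 2·(1, 1).

1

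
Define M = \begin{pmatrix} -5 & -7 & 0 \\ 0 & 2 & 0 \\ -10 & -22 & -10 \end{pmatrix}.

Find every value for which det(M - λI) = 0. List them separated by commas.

Compute the characteristic polynomial p(λ) = det(λI - M).
Expanding the 3×3 determinant: p(λ) = λ^3 + 13λ^2 + 20λ - 100.
Since p(-5) = 0, λ = -5 is a root.
Factor out (λ + 5): p(λ) = (λ + 5)·(λ^2 + 8λ - 20).
The quadratic factors as (λ + 10)·(λ - 2).
Eigenvalues: -10, -5, 2.

-10, -5, 2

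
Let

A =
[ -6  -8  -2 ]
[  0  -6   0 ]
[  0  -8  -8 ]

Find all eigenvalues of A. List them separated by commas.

-8, -6, -6

The characteristic polynomial is p(μ) = det(μI - A).
Expanding along the first row, p(μ) = μ^3 + 20μ^2 + 132μ + 288.
Try μ = -6: p(-6) = 0, so -6 is a root.
Factor out (μ + 6): p(μ) = (μ + 6)·(μ^2 + 14μ + 48).
The quadratic factors as (μ + 8)·(μ + 6).
Eigenvalues: -8, -6, -6.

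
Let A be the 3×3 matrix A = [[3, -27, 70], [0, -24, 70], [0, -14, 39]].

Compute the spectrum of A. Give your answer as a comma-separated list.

3, 4, 11

Compute the characteristic polynomial p(λ) = det(λI - A).
Cofactor expansion gives p(λ) = λ^3 - 18λ^2 + 89λ - 132.
Rational-root test: λ = 3 gives p(3) = 0.
Dividing by (λ - 3) leaves λ^2 - 15λ + 44.
The quadratic factors as (λ - 4)·(λ - 11).
Eigenvalues: 3, 4, 11.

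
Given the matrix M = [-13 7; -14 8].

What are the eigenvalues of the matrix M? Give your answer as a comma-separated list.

det(M - λI) = (-13 - λ)(8 - λ) - (7)·(-14) = λ^2 + 5λ - 6.
This factors as (λ + 6)·(λ - 1) = 0.
Eigenvalues: -6, 1.

-6, 1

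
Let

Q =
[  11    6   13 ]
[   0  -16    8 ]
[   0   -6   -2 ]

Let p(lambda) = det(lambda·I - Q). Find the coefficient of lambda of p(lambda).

p(lambda) = lambda^3 + 7·lambda^2 - 118·lambda - 880.
The coefficient of lambda is -118.

-118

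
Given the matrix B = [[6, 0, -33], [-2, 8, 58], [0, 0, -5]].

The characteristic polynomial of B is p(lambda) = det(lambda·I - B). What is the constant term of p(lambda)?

p(lambda) = lambda^3 - 9·lambda^2 - 22·lambda + 240.
The constant term is 240.

240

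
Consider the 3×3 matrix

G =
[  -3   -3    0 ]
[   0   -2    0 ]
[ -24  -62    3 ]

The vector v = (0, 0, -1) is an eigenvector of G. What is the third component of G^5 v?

-243

First find the eigenvalue: Gv = (0, 0, -3) = 3·(0, 0, -1), so λ = 3.
Then G^5 v = λ^5·v = 3^5·(0, 0, -1) = 243·(0, 0, -1) = (0, 0, -243).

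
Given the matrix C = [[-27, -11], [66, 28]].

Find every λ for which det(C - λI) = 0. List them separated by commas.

-5, 6

det(C - sI) = (-27 - s)(28 - s) - (-11)·(66) = s^2 - s - 30.
This factors as (s + 5)·(s - 6) = 0.
Eigenvalues: -5, 6.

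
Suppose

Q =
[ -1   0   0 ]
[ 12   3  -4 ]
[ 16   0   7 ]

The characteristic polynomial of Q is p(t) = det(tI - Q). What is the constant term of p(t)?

p(t) = t^3 - 9t^2 + 11t + 21.
The constant term is 21.

21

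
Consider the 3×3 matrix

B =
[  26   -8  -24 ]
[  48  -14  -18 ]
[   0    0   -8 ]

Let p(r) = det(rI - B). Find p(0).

160

p(0) = det(0·I − B) = det(−B) = (−1)^3·det(B).
det(B) = -160, so p(0) = 160.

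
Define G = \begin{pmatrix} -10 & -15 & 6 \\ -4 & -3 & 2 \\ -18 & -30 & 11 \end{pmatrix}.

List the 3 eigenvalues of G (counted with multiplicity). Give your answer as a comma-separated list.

-3, -1, 2

Set up det(tI - G) = 0.
Expanding along the first row, p(t) = t^3 + 2t^2 - 5t - 6.
Since p(-3) = 0, t = -3 is a root.
Factor out (t + 3): p(t) = (t + 3)·(t^2 - t - 2).
The quadratic factors as (t + 1)·(t - 2).
Eigenvalues: -3, -1, 2.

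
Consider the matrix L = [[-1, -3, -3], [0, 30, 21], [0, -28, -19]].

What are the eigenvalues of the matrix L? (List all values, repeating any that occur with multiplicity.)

The characteristic polynomial is p(s) = det(sI - L).
Cofactor expansion gives p(s) = s^3 - 10s^2 + 7s + 18.
Try s = -1: p(-1) = 0, so -1 is a root.
Dividing by (s + 1) leaves s^2 - 11s + 18.
The quadratic factors as (s - 2)·(s - 9).
Eigenvalues: -1, 2, 9.

-1, 2, 9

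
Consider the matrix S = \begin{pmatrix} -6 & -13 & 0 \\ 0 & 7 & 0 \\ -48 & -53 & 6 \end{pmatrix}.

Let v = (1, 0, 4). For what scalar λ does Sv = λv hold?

Compute Sv: S·(1, 0, 4) = (-6, 0, -24).
Since Sv = λv, compare component 1: -6 = λ·1, so λ = -6.

-6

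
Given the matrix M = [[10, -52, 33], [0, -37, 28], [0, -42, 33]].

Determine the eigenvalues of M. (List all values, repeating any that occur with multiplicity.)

-9, 5, 10

Compute the characteristic polynomial p(s) = det(sI - M).
Cofactor expansion gives p(s) = s^3 - 6s^2 - 85s + 450.
Since p(5) = 0, s = 5 is a root.
Dividing by (s - 5) leaves s^2 - s - 90.
The quadratic factors as (s + 9)·(s - 10).
Eigenvalues: -9, 5, 10.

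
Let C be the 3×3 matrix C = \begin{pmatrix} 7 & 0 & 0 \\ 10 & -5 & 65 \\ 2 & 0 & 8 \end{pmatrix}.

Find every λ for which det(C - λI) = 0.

-5, 7, 8

Compute the characteristic polynomial p(λ) = det(λI - C).
Cofactor expansion gives p(λ) = λ^3 - 10λ^2 - 19λ + 280.
Try λ = -5: p(-5) = 0, so -5 is a root.
Dividing by (λ + 5) leaves λ^2 - 15λ + 56.
The quadratic factors as (λ - 7)·(λ - 8).
Eigenvalues: -5, 7, 8.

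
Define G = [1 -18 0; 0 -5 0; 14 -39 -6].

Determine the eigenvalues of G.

-6, -5, 1

Compute the characteristic polynomial p(t) = det(tI - G).
Expanding along the first row, p(t) = t^3 + 10t^2 + 19t - 30.
Try t = -6: p(-6) = 0, so -6 is a root.
Factor out (t + 6): p(t) = (t + 6)·(t^2 + 4t - 5).
The quadratic factors as (t + 5)·(t - 1).
Eigenvalues: -6, -5, 1.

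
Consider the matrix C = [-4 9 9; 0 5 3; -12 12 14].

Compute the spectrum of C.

2, 5, 8

Compute the characteristic polynomial p(r) = det(rI - C).
Cofactor expansion gives p(r) = r^3 - 15r^2 + 66r - 80.
Rational-root test: r = 5 gives p(5) = 0.
Dividing by (r - 5) leaves r^2 - 10r + 16.
The quadratic factors as (r - 2)·(r - 8).
Eigenvalues: 2, 5, 8.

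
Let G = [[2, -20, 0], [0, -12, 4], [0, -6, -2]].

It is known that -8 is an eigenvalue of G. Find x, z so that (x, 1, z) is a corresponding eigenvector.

We need (G + 8I)v = 0.
G + 8I = [[10, -20, 0], [0, -4, 4], [0, -6, 6]].
Row 1: (10)·x + (-20)·1 + (0)·z = 0
Row 2: (0)·x + (-4)·1 + (4)·z = 0
Row 3: (0)·x + (-6)·1 + (6)·z = 0
Solving gives x = 2, z = 1.
Check: G·(2, 1, 1) = (-16, -8, -8) = -8·(2, 1, 1).

2, 1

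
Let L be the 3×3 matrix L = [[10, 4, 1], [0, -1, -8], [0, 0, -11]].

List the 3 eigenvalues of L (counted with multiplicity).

-11, -1, 10

L is upper triangular, so its eigenvalues are the diagonal entries.
Diagonal: 10, -1, -11.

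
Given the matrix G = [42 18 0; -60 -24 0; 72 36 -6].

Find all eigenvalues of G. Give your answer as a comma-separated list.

-6, 6, 12

The characteristic polynomial is p(s) = det(sI - G).
Cofactor expansion gives p(s) = s^3 - 12s^2 - 36s + 432.
Rational-root test: s = -6 gives p(-6) = 0.
Factor out (s + 6): p(s) = (s + 6)·(s^2 - 18s + 72).
The quadratic factors as (s - 6)·(s - 12).
Eigenvalues: -6, 6, 12.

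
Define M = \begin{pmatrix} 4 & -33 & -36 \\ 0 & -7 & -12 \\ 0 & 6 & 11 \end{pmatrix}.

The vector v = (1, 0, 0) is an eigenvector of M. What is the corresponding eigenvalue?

4

Compute Mv: M·(1, 0, 0) = (4, 0, 0).
Since Mv = λv, compare component 1: 4 = λ·1, so λ = 4.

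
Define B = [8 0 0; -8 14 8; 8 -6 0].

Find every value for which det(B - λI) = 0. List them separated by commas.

6, 8, 8

Set up det(rI - B) = 0.
Expanding the 3×3 determinant: p(r) = r^3 - 22r^2 + 160r - 384.
Rational-root test: r = 6 gives p(6) = 0.
Factor out (r - 6): p(r) = (r - 6)·(r^2 - 16r + 64).
The quadratic factor is (r - 8)^2.
Eigenvalues: 6, 8, 8.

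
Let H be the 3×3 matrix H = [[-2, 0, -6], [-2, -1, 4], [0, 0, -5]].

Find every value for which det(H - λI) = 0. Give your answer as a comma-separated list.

-5, -2, -1

The characteristic polynomial is p(t) = det(tI - H).
Expanding the 3×3 determinant: p(t) = t^3 + 8t^2 + 17t + 10.
Try t = -5: p(-5) = 0, so -5 is a root.
Factor out (t + 5): p(t) = (t + 5)·(t^2 + 3t + 2).
The quadratic factors as (t + 2)·(t + 1).
Eigenvalues: -5, -2, -1.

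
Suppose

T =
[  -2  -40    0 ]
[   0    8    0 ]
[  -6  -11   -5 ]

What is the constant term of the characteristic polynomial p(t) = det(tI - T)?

p(0) = det(0·I − T) = det(−T) = (−1)^3·det(T).
det(T) = 80, so p(0) = -80.

-80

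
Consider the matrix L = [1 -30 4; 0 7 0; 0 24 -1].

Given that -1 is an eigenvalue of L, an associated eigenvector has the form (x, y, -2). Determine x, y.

4, 0

We need (L + 1I)v = 0.
L + 1I = [[2, -30, 4], [0, 8, 0], [0, 24, 0]].
Row 1: (2)·x + (-30)·y + (4)·-2 = 0
Row 2: (0)·x + (8)·y + (0)·-2 = 0
Row 3: (0)·x + (24)·y + (0)·-2 = 0
Solving gives x = 4, y = 0.
Check: L·(4, 0, -2) = (-4, 0, 2) = -1·(4, 0, -2).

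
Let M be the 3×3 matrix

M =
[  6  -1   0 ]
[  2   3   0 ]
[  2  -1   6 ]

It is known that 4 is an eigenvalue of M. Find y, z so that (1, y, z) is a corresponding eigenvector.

We need (M - 4I)v = 0.
M - 4I = [[2, -1, 0], [2, -1, 0], [2, -1, 2]].
Row 1: (2)·1 + (-1)·y + (0)·z = 0
Row 2: (2)·1 + (-1)·y + (0)·z = 0
Row 3: (2)·1 + (-1)·y + (2)·z = 0
Solving gives y = 2, z = 0.
Check: M·(1, 2, 0) = (4, 8, 0) = 4·(1, 2, 0).

2, 0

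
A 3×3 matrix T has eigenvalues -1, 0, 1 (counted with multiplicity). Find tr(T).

0

trace(T) is the sum of the eigenvalues: (-1) + (0) + (1) = 0.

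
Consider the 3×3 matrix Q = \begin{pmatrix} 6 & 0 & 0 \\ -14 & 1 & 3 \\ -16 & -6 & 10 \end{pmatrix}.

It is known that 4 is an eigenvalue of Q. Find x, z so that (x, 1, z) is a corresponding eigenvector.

0, 1

We need (Q - 4I)v = 0.
Q - 4I = [[2, 0, 0], [-14, -3, 3], [-16, -6, 6]].
Row 1: (2)·x + (0)·1 + (0)·z = 0
Row 2: (-14)·x + (-3)·1 + (3)·z = 0
Row 3: (-16)·x + (-6)·1 + (6)·z = 0
Solving gives x = 0, z = 1.
Check: Q·(0, 1, 1) = (0, 4, 4) = 4·(0, 1, 1).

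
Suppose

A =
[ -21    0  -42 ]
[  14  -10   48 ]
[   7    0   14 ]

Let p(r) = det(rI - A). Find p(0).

p(0) = det(0·I − A) = det(−A) = (−1)^3·det(A).
det(A) = 0, so p(0) = 0.

0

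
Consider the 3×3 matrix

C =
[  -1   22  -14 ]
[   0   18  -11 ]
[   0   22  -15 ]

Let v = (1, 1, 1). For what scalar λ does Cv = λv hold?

7

Compute Cv: C·(1, 1, 1) = (7, 7, 7).
Since Cv = λv, compare component 1: 7 = λ·1, so λ = 7.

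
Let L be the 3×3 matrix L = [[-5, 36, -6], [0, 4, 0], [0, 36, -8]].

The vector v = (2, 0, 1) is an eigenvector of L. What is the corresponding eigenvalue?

Compute Lv: L·(2, 0, 1) = (-16, 0, -8).
Since Lv = λv, compare component 1: -16 = λ·2, so λ = -8.

-8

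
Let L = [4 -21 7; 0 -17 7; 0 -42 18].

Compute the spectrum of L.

-3, 4, 4

Compute the characteristic polynomial p(λ) = det(λI - L).
Cofactor expansion gives p(λ) = λ^3 - 5λ^2 - 8λ + 48.
Since p(4) = 0, λ = 4 is a root.
Dividing by (λ - 4) leaves λ^2 - λ - 12.
The quadratic factors as (λ + 3)·(λ - 4).
Eigenvalues: -3, 4, 4.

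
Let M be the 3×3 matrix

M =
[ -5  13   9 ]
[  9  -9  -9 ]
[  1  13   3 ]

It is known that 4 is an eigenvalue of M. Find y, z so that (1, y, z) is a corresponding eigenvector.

We need (M - 4I)v = 0.
M - 4I = [[-9, 13, 9], [9, -13, -9], [1, 13, -1]].
Row 1: (-9)·1 + (13)·y + (9)·z = 0
Row 2: (9)·1 + (-13)·y + (-9)·z = 0
Row 3: (1)·1 + (13)·y + (-1)·z = 0
Solving gives y = 0, z = 1.
Check: M·(1, 0, 1) = (4, 0, 4) = 4·(1, 0, 1).

0, 1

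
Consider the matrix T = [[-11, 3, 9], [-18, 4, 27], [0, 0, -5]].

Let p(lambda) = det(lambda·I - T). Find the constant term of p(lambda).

50

p(lambda) = lambda^3 + 12·lambda^2 + 45·lambda + 50.
The constant term is 50.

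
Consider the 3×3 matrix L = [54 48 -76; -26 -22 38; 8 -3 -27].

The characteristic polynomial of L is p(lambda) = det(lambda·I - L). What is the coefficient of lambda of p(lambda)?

p(lambda) = lambda^3 - 5·lambda^2 - 82·lambda + 176.
The coefficient of lambda is -82.

-82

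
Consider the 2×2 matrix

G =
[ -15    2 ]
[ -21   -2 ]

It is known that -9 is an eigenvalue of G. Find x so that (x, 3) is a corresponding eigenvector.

1

We need (G + 9I)v = 0.
G + 9I = [[-6, 2], [-21, 7]].
Row 1: (-6)·x + (2)·3 = 0
Row 2: (-21)·x + (7)·3 = 0
Solving gives x = 1.
Check: G·(1, 3) = (-9, -27) = -9·(1, 3).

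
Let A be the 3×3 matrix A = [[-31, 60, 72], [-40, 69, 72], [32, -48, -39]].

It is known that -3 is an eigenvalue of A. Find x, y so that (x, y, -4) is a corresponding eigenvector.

We need (A + 3I)v = 0.
A + 3I = [[-28, 60, 72], [-40, 72, 72], [32, -48, -36]].
Row 1: (-28)·x + (60)·y + (72)·-4 = 0
Row 2: (-40)·x + (72)·y + (72)·-4 = 0
Row 3: (32)·x + (-48)·y + (-36)·-4 = 0
Solving gives x = 9, y = 9.
Check: A·(9, 9, -4) = (-27, -27, 12) = -3·(9, 9, -4).

9, 9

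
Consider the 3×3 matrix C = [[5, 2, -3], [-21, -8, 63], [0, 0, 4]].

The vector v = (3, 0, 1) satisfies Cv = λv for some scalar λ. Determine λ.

4

Compute Cv: C·(3, 0, 1) = (12, 0, 4).
Since Cv = λv, compare component 1: 12 = λ·3, so λ = 4.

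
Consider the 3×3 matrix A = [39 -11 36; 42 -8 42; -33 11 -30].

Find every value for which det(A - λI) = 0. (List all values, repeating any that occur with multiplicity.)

Compute the characteristic polynomial p(lambda) = det(lambda·I - A).
Expanding the 3×3 determinant: p(lambda) = lambda^3 - lambda^2 - 54·lambda + 144.
Try lambda = -8: p(-8) = 0, so -8 is a root.
Factor out (lambda + 8): p(lambda) = (lambda + 8)·(lambda^2 - 9·lambda + 18).
The quadratic factors as (lambda - 3)·(lambda - 6).
Eigenvalues: -8, 3, 6.

-8, 3, 6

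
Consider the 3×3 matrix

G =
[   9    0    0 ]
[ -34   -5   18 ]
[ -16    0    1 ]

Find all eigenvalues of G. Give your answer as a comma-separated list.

-5, 1, 9

Compute the characteristic polynomial p(λ) = det(λI - G).
Expanding the 3×3 determinant: p(λ) = λ^3 - 5λ^2 - 41λ + 45.
Try λ = 1: p(1) = 0, so 1 is a root.
Dividing by (λ - 1) leaves λ^2 - 4λ - 45.
The quadratic factors as (λ + 5)·(λ - 9).
Eigenvalues: -5, 1, 9.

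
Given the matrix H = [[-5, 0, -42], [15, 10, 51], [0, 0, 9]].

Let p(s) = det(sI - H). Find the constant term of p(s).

450

p(s) = s^3 - 14s^2 - 5s + 450.
The constant term is 450.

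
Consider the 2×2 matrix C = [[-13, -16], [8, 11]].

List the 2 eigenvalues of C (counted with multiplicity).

det(C - tI) = (-13 - t)(11 - t) - (-16)·(8) = t^2 + 2t - 15.
This factors as (t + 5)·(t - 3) = 0.
Eigenvalues: -5, 3.

-5, 3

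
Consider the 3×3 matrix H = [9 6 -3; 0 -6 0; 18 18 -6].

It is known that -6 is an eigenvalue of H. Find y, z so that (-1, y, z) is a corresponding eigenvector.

We need (H + 6I)v = 0.
H + 6I = [[15, 6, -3], [0, 0, 0], [18, 18, 0]].
Row 1: (15)·-1 + (6)·y + (-3)·z = 0
Row 2: (0)·-1 + (0)·y + (0)·z = 0
Row 3: (18)·-1 + (18)·y + (0)·z = 0
Solving gives y = 1, z = -3.
Check: H·(-1, 1, -3) = (6, -6, 18) = -6·(-1, 1, -3).

1, -3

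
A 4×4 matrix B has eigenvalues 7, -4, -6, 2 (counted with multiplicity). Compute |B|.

det(B) is the product of the eigenvalues: (7) · (-4) · (-6) · (2) = 336.

336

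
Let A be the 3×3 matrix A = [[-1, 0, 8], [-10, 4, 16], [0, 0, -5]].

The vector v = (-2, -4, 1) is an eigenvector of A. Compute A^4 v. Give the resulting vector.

First find the eigenvalue: Av = (10, 20, -5) = -5·(-2, -4, 1), so λ = -5.
Then A^4 v = λ^4·v = (-5)^4·(-2, -4, 1) = 625·(-2, -4, 1) = (-1250, -2500, 625).

(-1250, -2500, 625)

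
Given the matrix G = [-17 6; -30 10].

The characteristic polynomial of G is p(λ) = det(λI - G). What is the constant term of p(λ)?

p(λ) = λ^2 + 7λ + 10.
The constant term is 10.

10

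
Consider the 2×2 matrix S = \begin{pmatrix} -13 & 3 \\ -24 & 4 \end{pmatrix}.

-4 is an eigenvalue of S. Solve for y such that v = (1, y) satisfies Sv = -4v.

3

We need (S + 4I)v = 0.
S + 4I = [[-9, 3], [-24, 8]].
Row 1: (-9)·1 + (3)·y = 0
Row 2: (-24)·1 + (8)·y = 0
Solving gives y = 3.
Check: S·(1, 3) = (-4, -12) = -4·(1, 3).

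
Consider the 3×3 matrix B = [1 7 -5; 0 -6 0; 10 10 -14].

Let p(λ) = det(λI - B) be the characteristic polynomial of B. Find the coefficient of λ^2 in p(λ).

The coefficient of λ^2 of det(λI - B) is −trace(B).
trace(B) = (1) + (-6) + (-14) = -19, so the coefficient is 19.

19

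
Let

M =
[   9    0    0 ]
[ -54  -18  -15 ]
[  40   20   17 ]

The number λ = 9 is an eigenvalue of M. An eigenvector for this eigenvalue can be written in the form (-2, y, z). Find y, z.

4, 0

We need (M - 9I)v = 0.
M - 9I = [[0, 0, 0], [-54, -27, -15], [40, 20, 8]].
Row 1: (0)·-2 + (0)·y + (0)·z = 0
Row 2: (-54)·-2 + (-27)·y + (-15)·z = 0
Row 3: (40)·-2 + (20)·y + (8)·z = 0
Solving gives y = 4, z = 0.
Check: M·(-2, 4, 0) = (-18, 36, 0) = 9·(-2, 4, 0).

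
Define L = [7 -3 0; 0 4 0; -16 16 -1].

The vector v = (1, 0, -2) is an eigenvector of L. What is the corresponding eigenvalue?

7

Compute Lv: L·(1, 0, -2) = (7, 0, -14).
Since Lv = λv, compare component 1: 7 = λ·1, so λ = 7.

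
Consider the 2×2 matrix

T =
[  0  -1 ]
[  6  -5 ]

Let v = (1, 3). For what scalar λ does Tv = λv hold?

-3

Compute Tv: T·(1, 3) = (-3, -9).
Since Tv = λv, compare component 1: -3 = λ·1, so λ = -3.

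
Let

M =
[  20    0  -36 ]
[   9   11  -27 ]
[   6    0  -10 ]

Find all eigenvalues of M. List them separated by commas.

2, 8, 11

Set up det(tI - M) = 0.
Expanding the 3×3 determinant: p(t) = t^3 - 21t^2 + 126t - 176.
Rational-root test: t = 2 gives p(2) = 0.
Dividing by (t - 2) leaves t^2 - 19t + 88.
The quadratic factors as (t - 8)·(t - 11).
Eigenvalues: 2, 8, 11.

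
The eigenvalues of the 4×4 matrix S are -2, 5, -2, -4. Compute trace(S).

-3

trace(S) is the sum of the eigenvalues: (-2) + (5) + (-2) + (-4) = -3.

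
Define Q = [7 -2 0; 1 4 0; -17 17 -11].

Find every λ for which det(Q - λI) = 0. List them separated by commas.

-11, 5, 6

Set up det(sI - Q) = 0.
Expanding the 3×3 determinant: p(s) = s^3 - 91s + 330.
Rational-root test: s = 6 gives p(6) = 0.
Factor out (s - 6): p(s) = (s - 6)·(s^2 + 6s - 55).
The quadratic factors as (s + 11)·(s - 5).
Eigenvalues: -11, 5, 6.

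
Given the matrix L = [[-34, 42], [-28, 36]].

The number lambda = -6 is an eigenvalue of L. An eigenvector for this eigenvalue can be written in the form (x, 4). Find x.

We need (L + 6I)v = 0.
L + 6I = [[-28, 42], [-28, 42]].
Row 1: (-28)·x + (42)·4 = 0
Row 2: (-28)·x + (42)·4 = 0
Solving gives x = 6.
Check: L·(6, 4) = (-36, -24) = -6·(6, 4).

6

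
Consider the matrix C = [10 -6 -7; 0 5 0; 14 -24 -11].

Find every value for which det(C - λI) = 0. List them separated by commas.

Set up det(lambda·I - C) = 0.
Expanding along the first row, p(lambda) = lambda^3 - 4·lambda^2 - 17·lambda + 60.
Since p(-4) = 0, lambda = -4 is a root.
Factor out (lambda + 4): p(lambda) = (lambda + 4)·(lambda^2 - 8·lambda + 15).
The quadratic factors as (lambda - 3)·(lambda - 5).
Eigenvalues: -4, 3, 5.

-4, 3, 5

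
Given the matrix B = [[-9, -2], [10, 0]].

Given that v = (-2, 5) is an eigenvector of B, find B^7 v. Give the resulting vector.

First find the eigenvalue: Bv = (8, -20) = -4·(-2, 5), so λ = -4.
Then B^7 v = λ^7·v = (-4)^7·(-2, 5) = -16384·(-2, 5) = (32768, -81920).

(32768, -81920)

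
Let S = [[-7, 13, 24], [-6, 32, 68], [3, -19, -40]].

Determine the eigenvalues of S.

-6, -5, -4

Set up det(rI - S) = 0.
Expanding the 3×3 determinant: p(r) = r^3 + 15r^2 + 74r + 120.
Rational-root test: r = -6 gives p(-6) = 0.
Dividing by (r + 6) leaves r^2 + 9r + 20.
The quadratic factors as (r + 5)·(r + 4).
Eigenvalues: -6, -5, -4.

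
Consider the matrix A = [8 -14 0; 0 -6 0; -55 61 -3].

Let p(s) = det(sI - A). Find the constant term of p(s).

p(s) = s^3 + s^2 - 54s - 144.
The constant term is -144.

-144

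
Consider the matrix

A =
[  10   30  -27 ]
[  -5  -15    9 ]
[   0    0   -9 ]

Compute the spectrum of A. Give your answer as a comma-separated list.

-9, -5, 0

The characteristic polynomial is p(r) = det(rI - A).
Cofactor expansion gives p(r) = r^3 + 14r^2 + 45r.
Since p(0) = 0, r = 0 is a root.
Factor out r: p(r) = r·(r^2 + 14r + 45).
The quadratic factors as (r + 9)·(r + 5).
Eigenvalues: -9, -5, 0.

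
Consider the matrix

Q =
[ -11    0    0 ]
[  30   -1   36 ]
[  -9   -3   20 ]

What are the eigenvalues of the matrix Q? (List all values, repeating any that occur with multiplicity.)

-11, 8, 11

Set up det(sI - Q) = 0.
Cofactor expansion gives p(s) = s^3 - 8s^2 - 121s + 968.
Try s = 8: p(8) = 0, so 8 is a root.
Dividing by (s - 8) leaves s^2 - 121.
The quadratic factors as (s + 11)·(s - 11).
Eigenvalues: -11, 8, 11.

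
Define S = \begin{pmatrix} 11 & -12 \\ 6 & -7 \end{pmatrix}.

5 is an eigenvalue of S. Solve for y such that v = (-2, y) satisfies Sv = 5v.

-1

We need (S - 5I)v = 0.
S - 5I = [[6, -12], [6, -12]].
Row 1: (6)·-2 + (-12)·y = 0
Row 2: (6)·-2 + (-12)·y = 0
Solving gives y = -1.
Check: S·(-2, -1) = (-10, -5) = 5·(-2, -1).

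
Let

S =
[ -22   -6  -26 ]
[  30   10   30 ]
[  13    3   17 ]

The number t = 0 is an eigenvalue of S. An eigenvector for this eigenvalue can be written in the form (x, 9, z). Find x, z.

We need (S)v = 0.
S = [[-22, -6, -26], [30, 10, 30], [13, 3, 17]].
Row 1: (-22)·x + (-6)·9 + (-26)·z = 0
Row 2: (30)·x + (10)·9 + (30)·z = 0
Row 3: (13)·x + (3)·9 + (17)·z = 0
Solving gives x = -6, z = 3.
Check: S·(-6, 9, 3) = (0, 0, 0) = 0·(-6, 9, 3).

-6, 3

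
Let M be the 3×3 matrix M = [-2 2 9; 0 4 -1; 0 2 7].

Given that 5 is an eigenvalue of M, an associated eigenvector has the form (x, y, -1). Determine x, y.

-1, 1

We need (M - 5I)v = 0.
M - 5I = [[-7, 2, 9], [0, -1, -1], [0, 2, 2]].
Row 1: (-7)·x + (2)·y + (9)·-1 = 0
Row 2: (0)·x + (-1)·y + (-1)·-1 = 0
Row 3: (0)·x + (2)·y + (2)·-1 = 0
Solving gives x = -1, y = 1.
Check: M·(-1, 1, -1) = (-5, 5, -5) = 5·(-1, 1, -1).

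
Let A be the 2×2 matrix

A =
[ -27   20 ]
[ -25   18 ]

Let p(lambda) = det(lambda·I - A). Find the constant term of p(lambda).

p(lambda) = lambda^2 + 9·lambda + 14.
The constant term is 14.

14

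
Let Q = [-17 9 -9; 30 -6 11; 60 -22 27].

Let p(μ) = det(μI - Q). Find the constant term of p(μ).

p(μ) = μ^3 - 4μ^2 - 7μ + 10.
The constant term is 10.

10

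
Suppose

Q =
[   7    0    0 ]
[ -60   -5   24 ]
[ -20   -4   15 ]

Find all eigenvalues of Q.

3, 7, 7

Set up det(λI - Q) = 0.
Expanding along the first row, p(λ) = λ^3 - 17λ^2 + 91λ - 147.
Try λ = 3: p(3) = 0, so 3 is a root.
Factor out (λ - 3): p(λ) = (λ - 3)·(λ^2 - 14λ + 49).
The quadratic factor is (λ - 7)^2.
Eigenvalues: 3, 7, 7.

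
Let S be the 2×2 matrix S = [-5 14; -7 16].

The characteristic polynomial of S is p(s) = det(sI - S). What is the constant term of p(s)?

18

p(s) = s^2 - 11s + 18.
The constant term is 18.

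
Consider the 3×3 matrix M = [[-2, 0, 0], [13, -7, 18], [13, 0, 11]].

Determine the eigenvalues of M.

-7, -2, 11

Compute the characteristic polynomial p(λ) = det(λI - M).
Expanding the 3×3 determinant: p(λ) = λ^3 - 2λ^2 - 85λ - 154.
Try λ = -2: p(-2) = 0, so -2 is a root.
Dividing by (λ + 2) leaves λ^2 - 4λ - 77.
The quadratic factors as (λ + 7)·(λ - 11).
Eigenvalues: -7, -2, 11.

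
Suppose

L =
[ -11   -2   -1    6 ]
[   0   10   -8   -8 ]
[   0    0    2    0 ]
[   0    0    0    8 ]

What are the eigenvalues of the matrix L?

-11, 2, 8, 10

L is upper triangular, so its eigenvalues are the diagonal entries.
Diagonal: -11, 10, 2, 8.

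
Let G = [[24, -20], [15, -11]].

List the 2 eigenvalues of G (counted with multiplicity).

4, 9

det(G - λI) = (24 - λ)(-11 - λ) - (-20)·(15) = λ^2 - 13λ + 36.
This factors as (λ - 4)·(λ - 9) = 0.
Eigenvalues: 4, 9.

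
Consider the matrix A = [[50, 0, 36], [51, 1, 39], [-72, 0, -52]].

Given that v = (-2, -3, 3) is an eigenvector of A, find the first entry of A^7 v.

First find the eigenvalue: Av = (8, 12, -12) = -4·(-2, -3, 3), so λ = -4.
Then A^7 v = λ^7·v = (-4)^7·(-2, -3, 3) = -16384·(-2, -3, 3) = (32768, 49152, -49152).

32768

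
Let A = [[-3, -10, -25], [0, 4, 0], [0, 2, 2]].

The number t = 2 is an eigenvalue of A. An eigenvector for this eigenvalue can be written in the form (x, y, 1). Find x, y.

-5, 0

We need (A - 2I)v = 0.
A - 2I = [[-5, -10, -25], [0, 2, 0], [0, 2, 0]].
Row 1: (-5)·x + (-10)·y + (-25)·1 = 0
Row 2: (0)·x + (2)·y + (0)·1 = 0
Row 3: (0)·x + (2)·y + (0)·1 = 0
Solving gives x = -5, y = 0.
Check: A·(-5, 0, 1) = (-10, 0, 2) = 2·(-5, 0, 1).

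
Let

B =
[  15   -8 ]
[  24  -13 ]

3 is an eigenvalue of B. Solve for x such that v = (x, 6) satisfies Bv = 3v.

4

We need (B - 3I)v = 0.
B - 3I = [[12, -8], [24, -16]].
Row 1: (12)·x + (-8)·6 = 0
Row 2: (24)·x + (-16)·6 = 0
Solving gives x = 4.
Check: B·(4, 6) = (12, 18) = 3·(4, 6).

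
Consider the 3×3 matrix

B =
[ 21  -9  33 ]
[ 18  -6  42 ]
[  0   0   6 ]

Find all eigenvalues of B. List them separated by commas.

Set up det(sI - B) = 0.
Expanding along the first row, p(s) = s^3 - 21s^2 + 126s - 216.
Try s = 6: p(6) = 0, so 6 is a root.
Dividing by (s - 6) leaves s^2 - 15s + 36.
The quadratic factors as (s - 3)·(s - 12).
Eigenvalues: 3, 6, 12.

3, 6, 12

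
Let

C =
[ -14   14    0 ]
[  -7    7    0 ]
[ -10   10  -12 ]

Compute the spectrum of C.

-12, -7, 0

Compute the characteristic polynomial p(r) = det(rI - C).
Cofactor expansion gives p(r) = r^3 + 19r^2 + 84r.
Rational-root test: r = -12 gives p(-12) = 0.
Dividing by (r + 12) leaves r^2 + 7r.
The quadratic factors as (r + 7)·r.
Eigenvalues: -12, -7, 0.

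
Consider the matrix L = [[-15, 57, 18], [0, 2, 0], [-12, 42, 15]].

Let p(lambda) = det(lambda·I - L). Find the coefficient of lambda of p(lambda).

-9

p(lambda) = lambda^3 - 2·lambda^2 - 9·lambda + 18.
The coefficient of lambda is -9.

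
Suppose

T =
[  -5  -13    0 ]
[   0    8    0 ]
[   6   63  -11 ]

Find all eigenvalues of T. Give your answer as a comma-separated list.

Compute the characteristic polynomial p(λ) = det(λI - T).
Cofactor expansion gives p(λ) = λ^3 + 8λ^2 - 73λ - 440.
Since p(-5) = 0, λ = -5 is a root.
Factor out (λ + 5): p(λ) = (λ + 5)·(λ^2 + 3λ - 88).
The quadratic factors as (λ + 11)·(λ - 8).
Eigenvalues: -11, -5, 8.

-11, -5, 8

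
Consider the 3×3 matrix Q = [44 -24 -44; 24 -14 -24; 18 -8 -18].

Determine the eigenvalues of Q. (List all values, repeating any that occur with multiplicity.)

Compute the characteristic polynomial p(lambda) = det(lambda·I - Q).
Expanding along the first row, p(lambda) = lambda^3 - 12·lambda^2 + 20·lambda.
Rational-root test: lambda = 0 gives p(0) = 0.
Factor out lambda: p(lambda) = lambda·(lambda^2 - 12·lambda + 20).
The quadratic factors as (lambda - 2)·(lambda - 10).
Eigenvalues: 0, 2, 10.

0, 2, 10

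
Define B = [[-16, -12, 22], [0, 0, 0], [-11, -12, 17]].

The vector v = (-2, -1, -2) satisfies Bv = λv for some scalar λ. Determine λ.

Compute Bv: B·(-2, -1, -2) = (0, 0, 0).
Since Bv = λv, compare component 1: 0 = λ·-2, so λ = 0.

0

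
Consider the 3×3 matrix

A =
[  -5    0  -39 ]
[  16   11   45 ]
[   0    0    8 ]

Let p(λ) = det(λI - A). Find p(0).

440

p(0) = det(0·I − A) = det(−A) = (−1)^3·det(A).
det(A) = -440, so p(0) = 440.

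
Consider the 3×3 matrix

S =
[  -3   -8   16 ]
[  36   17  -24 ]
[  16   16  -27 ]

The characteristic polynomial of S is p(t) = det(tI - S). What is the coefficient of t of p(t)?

-13

p(t) = t^3 + 13t^2 - 13t - 385.
The coefficient of t is -13.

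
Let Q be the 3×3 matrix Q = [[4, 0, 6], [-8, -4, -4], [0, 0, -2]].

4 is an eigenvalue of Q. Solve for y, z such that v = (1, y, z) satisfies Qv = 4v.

We need (Q - 4I)v = 0.
Q - 4I = [[0, 0, 6], [-8, -8, -4], [0, 0, -6]].
Row 1: (0)·1 + (0)·y + (6)·z = 0
Row 2: (-8)·1 + (-8)·y + (-4)·z = 0
Row 3: (0)·1 + (0)·y + (-6)·z = 0
Solving gives y = -1, z = 0.
Check: Q·(1, -1, 0) = (4, -4, 0) = 4·(1, -1, 0).

-1, 0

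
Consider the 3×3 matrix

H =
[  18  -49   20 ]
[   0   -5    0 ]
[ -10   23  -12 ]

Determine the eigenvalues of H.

The characteristic polynomial is p(λ) = det(λI - H).
Expanding the 3×3 determinant: p(λ) = λ^3 - λ^2 - 46λ - 80.
Try λ = -5: p(-5) = 0, so -5 is a root.
Dividing by (λ + 5) leaves λ^2 - 6λ - 16.
The quadratic factors as (λ + 2)·(λ - 8).
Eigenvalues: -5, -2, 8.

-5, -2, 8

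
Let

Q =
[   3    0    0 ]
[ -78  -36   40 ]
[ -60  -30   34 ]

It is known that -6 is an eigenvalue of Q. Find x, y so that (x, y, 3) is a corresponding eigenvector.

0, 4

We need (Q + 6I)v = 0.
Q + 6I = [[9, 0, 0], [-78, -30, 40], [-60, -30, 40]].
Row 1: (9)·x + (0)·y + (0)·3 = 0
Row 2: (-78)·x + (-30)·y + (40)·3 = 0
Row 3: (-60)·x + (-30)·y + (40)·3 = 0
Solving gives x = 0, y = 4.
Check: Q·(0, 4, 3) = (0, -24, -18) = -6·(0, 4, 3).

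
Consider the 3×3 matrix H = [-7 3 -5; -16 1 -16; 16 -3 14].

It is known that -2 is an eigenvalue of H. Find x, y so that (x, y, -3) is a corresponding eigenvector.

We need (H + 2I)v = 0.
H + 2I = [[-5, 3, -5], [-16, 3, -16], [16, -3, 16]].
Row 1: (-5)·x + (3)·y + (-5)·-3 = 0
Row 2: (-16)·x + (3)·y + (-16)·-3 = 0
Row 3: (16)·x + (-3)·y + (16)·-3 = 0
Solving gives x = 3, y = 0.
Check: H·(3, 0, -3) = (-6, 0, 6) = -2·(3, 0, -3).

3, 0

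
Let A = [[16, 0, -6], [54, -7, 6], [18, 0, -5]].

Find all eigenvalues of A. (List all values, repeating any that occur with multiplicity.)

-7, 4, 7

The characteristic polynomial is p(lambda) = det(lambda·I - A).
Cofactor expansion gives p(lambda) = lambda^3 - 4·lambda^2 - 49·lambda + 196.
Since p(7) = 0, lambda = 7 is a root.
Factor out (lambda - 7): p(lambda) = (lambda - 7)·(lambda^2 + 3·lambda - 28).
The quadratic factors as (lambda + 7)·(lambda - 4).
Eigenvalues: -7, 4, 7.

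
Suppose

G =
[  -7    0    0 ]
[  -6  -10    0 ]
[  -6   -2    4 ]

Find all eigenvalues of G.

-10, -7, 4

G is lower triangular, so its eigenvalues are the diagonal entries.
Diagonal: -7, -10, 4.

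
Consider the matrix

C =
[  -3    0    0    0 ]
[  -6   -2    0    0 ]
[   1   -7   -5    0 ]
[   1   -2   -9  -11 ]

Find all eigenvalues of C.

-11, -5, -3, -2

C is lower triangular, so its eigenvalues are the diagonal entries.
Diagonal: -3, -2, -5, -11.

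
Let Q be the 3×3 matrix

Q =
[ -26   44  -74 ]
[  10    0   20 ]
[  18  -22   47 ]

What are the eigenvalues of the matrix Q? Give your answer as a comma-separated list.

Set up det(sI - Q) = 0.
Expanding the 3×3 determinant: p(s) = s^3 - 21s^2 + 110s.
Since p(0) = 0, s = 0 is a root.
Factor out s: p(s) = s·(s^2 - 21s + 110).
The quadratic factors as (s - 10)·(s - 11).
Eigenvalues: 0, 10, 11.

0, 10, 11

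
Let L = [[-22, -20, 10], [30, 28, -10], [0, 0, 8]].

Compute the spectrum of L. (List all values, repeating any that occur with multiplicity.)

-2, 8, 8

Set up det(μI - L) = 0.
Expanding along the first row, p(μ) = μ^3 - 14μ^2 + 32μ + 128.
Since p(-2) = 0, μ = -2 is a root.
Dividing by (μ + 2) leaves μ^2 - 16μ + 64.
The quadratic factor is (μ - 8)^2.
Eigenvalues: -2, 8, 8.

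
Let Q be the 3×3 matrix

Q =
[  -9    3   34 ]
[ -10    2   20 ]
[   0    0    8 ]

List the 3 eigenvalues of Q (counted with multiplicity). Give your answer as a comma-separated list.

-4, -3, 8

Set up det(μI - Q) = 0.
Cofactor expansion gives p(μ) = μ^3 - μ^2 - 44μ - 96.
Since p(-3) = 0, μ = -3 is a root.
Factor out (μ + 3): p(μ) = (μ + 3)·(μ^2 - 4μ - 32).
The quadratic factors as (μ + 4)·(μ - 8).
Eigenvalues: -4, -3, 8.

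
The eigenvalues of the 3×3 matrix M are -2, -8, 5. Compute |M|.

det(M) is the product of the eigenvalues: (-2) · (-8) · (5) = 80.

80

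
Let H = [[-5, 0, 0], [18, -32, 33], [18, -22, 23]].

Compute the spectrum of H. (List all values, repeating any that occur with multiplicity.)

-10, -5, 1

Compute the characteristic polynomial p(lambda) = det(lambda·I - H).
Cofactor expansion gives p(lambda) = lambda^3 + 14·lambda^2 + 35·lambda - 50.
Rational-root test: lambda = 1 gives p(1) = 0.
Dividing by (lambda - 1) leaves lambda^2 + 15·lambda + 50.
The quadratic factors as (lambda + 10)·(lambda + 5).
Eigenvalues: -10, -5, 1.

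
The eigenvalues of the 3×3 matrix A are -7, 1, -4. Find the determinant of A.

det(A) is the product of the eigenvalues: (-7) · (1) · (-4) = 28.

28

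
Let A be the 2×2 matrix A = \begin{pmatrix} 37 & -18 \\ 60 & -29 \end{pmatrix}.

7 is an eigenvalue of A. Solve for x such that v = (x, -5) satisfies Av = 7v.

We need (A - 7I)v = 0.
A - 7I = [[30, -18], [60, -36]].
Row 1: (30)·x + (-18)·-5 = 0
Row 2: (60)·x + (-36)·-5 = 0
Solving gives x = -3.
Check: A·(-3, -5) = (-21, -35) = 7·(-3, -5).

-3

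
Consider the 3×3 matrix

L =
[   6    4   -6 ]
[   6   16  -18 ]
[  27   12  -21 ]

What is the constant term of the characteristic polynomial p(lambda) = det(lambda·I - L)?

0

p(0) = det(0·I − L) = det(−L) = (−1)^3·det(L).
det(L) = 0, so p(0) = 0.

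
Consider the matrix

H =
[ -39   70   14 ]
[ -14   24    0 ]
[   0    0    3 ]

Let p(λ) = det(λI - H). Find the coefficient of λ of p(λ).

-1

p(λ) = λ^3 + 12λ^2 - λ - 132.
The coefficient of λ is -1.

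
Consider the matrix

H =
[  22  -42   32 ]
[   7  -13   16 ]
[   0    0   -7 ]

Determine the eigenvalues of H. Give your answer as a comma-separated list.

-7, 1, 8

The characteristic polynomial is p(t) = det(tI - H).
Cofactor expansion gives p(t) = t^3 - 2t^2 - 55t + 56.
Since p(1) = 0, t = 1 is a root.
Factor out (t - 1): p(t) = (t - 1)·(t^2 - t - 56).
The quadratic factors as (t + 7)·(t - 8).
Eigenvalues: -7, 1, 8.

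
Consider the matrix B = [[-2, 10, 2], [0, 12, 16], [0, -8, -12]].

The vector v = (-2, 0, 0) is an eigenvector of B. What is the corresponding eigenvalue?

Compute Bv: B·(-2, 0, 0) = (4, 0, 0).
Since Bv = λv, compare component 1: 4 = λ·-2, so λ = -2.

-2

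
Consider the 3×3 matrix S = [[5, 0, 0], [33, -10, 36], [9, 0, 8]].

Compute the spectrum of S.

-10, 5, 8

Compute the characteristic polynomial p(λ) = det(λI - S).
Expanding the 3×3 determinant: p(λ) = λ^3 - 3λ^2 - 90λ + 400.
Try λ = 5: p(5) = 0, so 5 is a root.
Factor out (λ - 5): p(λ) = (λ - 5)·(λ^2 + 2λ - 80).
The quadratic factors as (λ + 10)·(λ - 8).
Eigenvalues: -10, 5, 8.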